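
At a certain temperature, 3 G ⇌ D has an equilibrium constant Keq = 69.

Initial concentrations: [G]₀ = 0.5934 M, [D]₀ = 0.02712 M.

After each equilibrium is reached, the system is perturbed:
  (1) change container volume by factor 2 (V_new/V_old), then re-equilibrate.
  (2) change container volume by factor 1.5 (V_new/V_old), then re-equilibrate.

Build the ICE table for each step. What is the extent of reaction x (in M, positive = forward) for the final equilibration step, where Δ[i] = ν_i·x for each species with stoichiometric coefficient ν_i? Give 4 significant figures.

x = -0.005967 M

Q₀ = 0.1298 vs Keq = 69 ⇒ Q<K, forward
Step 1:
                    G           D
  Initial      0.5934     0.02712
  Change       -0.456       0.152
  Equil        0.1374      0.1791
  solve Keq expr → x = 0.152; check Q = 69
Then change container volume by factor 2 (V_new/V_old).
Step 2:
                    G           D
  Initial     0.06872     0.08955
  Change      0.03535    -0.01178
  Equil        0.1041     0.07777
  solve Keq expr → x = -0.01178; check Q = 69
Then change container volume by factor 1.5 (V_new/V_old).
Step 3:
                    G           D
  Initial     0.06938     0.05185
  Change       0.0179   -0.005967
  Equil       0.08728     0.04588
  solve Keq expr → x = -0.005967; check Q = 69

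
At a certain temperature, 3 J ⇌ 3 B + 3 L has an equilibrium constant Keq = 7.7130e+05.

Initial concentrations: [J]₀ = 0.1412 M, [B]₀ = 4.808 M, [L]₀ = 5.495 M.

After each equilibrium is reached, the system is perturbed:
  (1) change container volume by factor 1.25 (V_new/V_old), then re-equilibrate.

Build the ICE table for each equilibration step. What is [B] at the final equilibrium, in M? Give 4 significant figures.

Q₀ = 6.5508e+06 vs Keq = 7.7130e+05 ⇒ Q>K, reverse
Step 1:
                   J          B          L
  Initial     0.1412      4.808      5.495
  Change      0.1322    -0.1322    -0.1322
  Equil       0.2734      4.676      5.363
  solve Keq expr → x = -0.04407; check Q = 7.7130e+05
Then change container volume by factor 1.25 (V_new/V_old).
Step 2:
                   J          B          L
  Initial     0.2187      3.741       4.29
  Change    -0.04021    0.04021    0.04021
  Equil       0.1785      3.781       4.33
  solve Keq expr → x = 0.0134; check Q = 7.7130e+05

[B]_eq = 3.781 M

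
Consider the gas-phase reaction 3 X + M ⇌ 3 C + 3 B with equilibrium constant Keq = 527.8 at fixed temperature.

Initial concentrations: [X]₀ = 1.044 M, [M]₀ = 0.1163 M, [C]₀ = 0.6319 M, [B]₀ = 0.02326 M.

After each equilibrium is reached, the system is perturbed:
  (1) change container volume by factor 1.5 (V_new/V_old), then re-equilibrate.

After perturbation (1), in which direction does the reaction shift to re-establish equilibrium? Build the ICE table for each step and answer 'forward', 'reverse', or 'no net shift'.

Q₀ = 2.3993e-05 vs Keq = 527.8 ⇒ Q<K, forward
Step 1:
                   X          M          C          B
  init         1.044     0.1163     0.6319    0.02326
  Δ          -0.3481     -0.116     0.3481     0.3481
  eq          0.6959 2.7094e-04       0.98     0.3713
  solve Keq expr → x = 0.116; check Q = 527.8
Then change container volume by factor 1.5 (V_new/V_old).
Step 2:
                   X          M          C          B
  init        0.4639 1.8062e-04     0.6533     0.2476
  Δ       -2.9936e-04 -9.9788e-05 2.9936e-04 2.9936e-04
  eq          0.4636 8.0836e-05     0.6536     0.2479
  solve Keq expr → x = 9.9788e-05; check Q = 527.8

Direction: forward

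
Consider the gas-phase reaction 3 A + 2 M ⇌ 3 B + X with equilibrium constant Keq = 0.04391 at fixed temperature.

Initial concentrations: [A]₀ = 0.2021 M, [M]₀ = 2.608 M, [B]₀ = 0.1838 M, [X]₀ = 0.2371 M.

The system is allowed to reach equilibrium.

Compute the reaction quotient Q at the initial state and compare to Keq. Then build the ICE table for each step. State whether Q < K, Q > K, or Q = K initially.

Q₀ = 0.02622; Q < K (proceeds forward)

Q₀ = 0.02622 vs Keq = 0.04391 ⇒ Q<K, forward
Step 1:
                    A           M           B           X
  init         0.2021       2.608      0.1838      0.2371
  Δ          -0.01562    -0.01041     0.01562    0.005205
  eq           0.1865       2.598      0.1994      0.2423
  solve Keq expr → x = 0.005205; check Q = 0.04391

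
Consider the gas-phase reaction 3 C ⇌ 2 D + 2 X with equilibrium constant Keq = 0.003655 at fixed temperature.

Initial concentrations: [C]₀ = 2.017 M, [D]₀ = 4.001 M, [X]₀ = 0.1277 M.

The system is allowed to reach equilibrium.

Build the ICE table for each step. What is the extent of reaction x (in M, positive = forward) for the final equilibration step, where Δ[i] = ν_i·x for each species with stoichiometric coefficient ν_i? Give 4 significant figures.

Q₀ = 0.03181 vs Keq = 0.003655 ⇒ Q>K, reverse
Step 1:
                    C           D           X
  init          2.017       4.001      0.1277
  Δ            0.1193    -0.07956    -0.07956
  eq            2.136       3.921     0.04814
  solve Keq expr → x = -0.03978; check Q = 0.003655

x = -0.03978 M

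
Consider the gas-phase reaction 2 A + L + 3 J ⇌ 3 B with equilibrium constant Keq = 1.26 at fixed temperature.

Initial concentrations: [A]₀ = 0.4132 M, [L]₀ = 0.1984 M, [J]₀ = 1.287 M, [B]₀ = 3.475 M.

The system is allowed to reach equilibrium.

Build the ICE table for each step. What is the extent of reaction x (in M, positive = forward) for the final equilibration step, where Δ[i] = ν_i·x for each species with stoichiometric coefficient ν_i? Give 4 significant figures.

x = -0.3707 M

Q₀ = 581.1 vs Keq = 1.26 ⇒ Q>K, reverse
Step 1:
                  A         L         J         B
  init       0.4132    0.1984     1.287     3.475
  Δ          0.7413    0.3707     1.112    -1.112
  eq          1.155    0.5691     2.399     2.363
  solve Keq expr → x = -0.3707; check Q = 1.26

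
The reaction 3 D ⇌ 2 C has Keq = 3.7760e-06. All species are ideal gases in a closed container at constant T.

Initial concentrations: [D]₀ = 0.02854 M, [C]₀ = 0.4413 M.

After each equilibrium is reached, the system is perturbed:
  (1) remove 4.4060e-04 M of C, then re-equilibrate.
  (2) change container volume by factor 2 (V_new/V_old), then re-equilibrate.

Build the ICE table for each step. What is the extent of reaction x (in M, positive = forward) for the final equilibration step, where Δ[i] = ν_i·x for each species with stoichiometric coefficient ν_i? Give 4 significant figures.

x = -8.1020e-05 M

Q₀ = 8377 vs Keq = 3.7760e-06 ⇒ Q>K, reverse
Step 1:
                    D           C
  Initial     0.02854      0.4413
  Change       0.6603     -0.4402
  Equil        0.6888    0.001111
  solve Keq expr → x = -0.2201; check Q = 3.7760e-06
Then remove 4.4060e-04 M of C.
Step 2:
                    D           C
  Initial      0.6888  6.7031e-04
  Change  -6.5851e-04  4.3901e-04
  Equil        0.6882    0.001109
  solve Keq expr → x = 2.1950e-04; check Q = 3.7760e-06
Then change container volume by factor 2 (V_new/V_old).
Step 3:
                    D           C
  Initial      0.3441  5.5466e-04
  Change   2.4306e-04 -1.6204e-04
  Equil        0.3443  3.9262e-04
  solve Keq expr → x = -8.1020e-05; check Q = 3.7760e-06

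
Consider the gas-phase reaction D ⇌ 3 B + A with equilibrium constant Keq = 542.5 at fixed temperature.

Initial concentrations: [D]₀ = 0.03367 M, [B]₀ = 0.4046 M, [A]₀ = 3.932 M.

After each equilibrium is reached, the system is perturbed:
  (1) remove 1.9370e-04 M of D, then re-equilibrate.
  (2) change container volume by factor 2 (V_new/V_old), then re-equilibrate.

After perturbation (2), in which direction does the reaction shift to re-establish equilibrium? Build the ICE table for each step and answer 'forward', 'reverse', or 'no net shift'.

Q₀ = 7.735 vs Keq = 542.5 ⇒ Q<K, forward
Step 1:
                    D           B           A
  Initial     0.03367      0.4046       3.932
  Change     -0.03274     0.09822     0.03274
  Equil    9.2909e-04      0.5028       3.965
  solve Keq expr → x = 0.03274; check Q = 542.5
Then remove 1.9370e-04 M of D.
Step 2:
                    D           B           A
  Initial  7.3539e-04      0.5028       3.965
  Change   1.9049e-04 -5.7147e-04 -1.9049e-04
  Equil    9.2589e-04      0.5023       3.965
  solve Keq expr → x = -1.9049e-04; check Q = 542.5
Then change container volume by factor 2 (V_new/V_old).
Step 3:
                    D           B           A
  Initial  4.6294e-04      0.2511       1.982
  Change  -4.0422e-04    0.001213  4.0422e-04
  Equil    5.8722e-05      0.2523       1.983
  solve Keq expr → x = 4.0422e-04; check Q = 542.5

Direction: forward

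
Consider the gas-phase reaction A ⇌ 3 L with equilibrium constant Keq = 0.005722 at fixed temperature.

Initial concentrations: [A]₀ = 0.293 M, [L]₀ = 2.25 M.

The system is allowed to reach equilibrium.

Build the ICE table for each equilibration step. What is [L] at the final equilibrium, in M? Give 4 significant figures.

[L]_eq = 0.1779 M

Q₀ = 38.88 vs Keq = 0.005722 ⇒ Q>K, reverse
Step 1:
                    A           L
  Initial       0.293        2.25
  Change       0.6907      -2.072
  Equil        0.9837      0.1779
  solve Keq expr → x = -0.6907; check Q = 0.005722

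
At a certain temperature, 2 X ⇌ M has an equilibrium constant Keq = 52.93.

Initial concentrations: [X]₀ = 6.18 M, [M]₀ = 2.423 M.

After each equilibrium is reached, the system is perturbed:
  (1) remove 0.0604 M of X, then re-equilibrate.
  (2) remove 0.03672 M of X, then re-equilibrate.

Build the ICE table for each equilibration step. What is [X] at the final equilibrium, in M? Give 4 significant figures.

Q₀ = 0.06344 vs Keq = 52.93 ⇒ Q<K, forward
Step 1:
                  X         M
  Initial      6.18     2.423
  Change     -5.862     2.931
  Equil       0.318     5.354
  solve Keq expr → x = 2.931; check Q = 52.93
Then remove 0.0604 M of X.
Step 2:
                  X         M
  Initial    0.2576     5.354
  Change    0.05951  -0.02976
  Equil      0.3172     5.324
  solve Keq expr → x = -0.02976; check Q = 52.93
Then remove 0.03672 M of X.
Step 3:
                  X         M
  Initial    0.2804     5.324
  Change    0.03618  -0.01809
  Equil      0.3166     5.306
  solve Keq expr → x = -0.01809; check Q = 52.93

[X]_eq = 0.3166 M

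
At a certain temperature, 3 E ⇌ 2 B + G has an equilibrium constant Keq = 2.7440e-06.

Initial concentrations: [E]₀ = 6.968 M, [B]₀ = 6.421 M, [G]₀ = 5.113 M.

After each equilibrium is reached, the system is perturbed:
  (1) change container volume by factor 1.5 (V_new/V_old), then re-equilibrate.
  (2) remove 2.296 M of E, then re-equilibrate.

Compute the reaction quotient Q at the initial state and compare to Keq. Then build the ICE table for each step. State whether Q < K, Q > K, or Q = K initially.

Q₀ = 0.6231 vs Keq = 2.7440e-06 ⇒ Q>K, reverse
Step 1:
                   E          B          G
  I            6.968      6.421      5.113
  C            9.512     -6.341     -3.171
  E            16.48    0.07952      1.942
  solve Keq expr → x = -3.171; check Q = 2.7440e-06
Then change container volume by factor 1.5 (V_new/V_old).
Step 2:
                   E          B          G
  I            10.99    0.05301      1.295
  C                0          0          0
  E            10.99    0.05301      1.295
  solve Keq expr → x = 0; check Q = 2.7440e-06
Then remove 2.296 M of E.
Step 3:
                   E          B          G
  I            8.691    0.05301      1.295
  C          0.02318   -0.01546  -0.007728
  E            8.714    0.03756      1.287
  solve Keq expr → x = -0.007728; check Q = 2.7440e-06

Q₀ = 0.6231; Q > K (proceeds reverse)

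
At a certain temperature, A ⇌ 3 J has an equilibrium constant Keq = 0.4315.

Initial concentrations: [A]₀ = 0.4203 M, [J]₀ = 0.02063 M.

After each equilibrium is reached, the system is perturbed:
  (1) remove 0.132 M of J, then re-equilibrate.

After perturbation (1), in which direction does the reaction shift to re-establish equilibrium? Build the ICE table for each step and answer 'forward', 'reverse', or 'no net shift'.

Q₀ = 2.0890e-05 vs Keq = 0.4315 ⇒ Q<K, forward
Step 1:
                  A         J
  Initial    0.4203   0.02063
  Change     -0.155    0.4649
  Equil      0.2653    0.4856
  solve Keq expr → x = 0.155; check Q = 0.4315
Then remove 0.132 M of J.
Step 2:
                  A         J
  Initial    0.2653    0.3536
  Change   -0.03626    0.1088
  Equil      0.2291    0.4624
  solve Keq expr → x = 0.03626; check Q = 0.4315

Direction: forward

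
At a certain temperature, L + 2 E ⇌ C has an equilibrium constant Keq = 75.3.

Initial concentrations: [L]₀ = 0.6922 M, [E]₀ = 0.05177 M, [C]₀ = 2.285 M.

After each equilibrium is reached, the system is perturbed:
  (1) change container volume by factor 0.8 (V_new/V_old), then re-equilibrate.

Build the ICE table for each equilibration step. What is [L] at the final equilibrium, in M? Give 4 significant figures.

[L]_eq = 0.9325 M

Q₀ = 1232 vs Keq = 75.3 ⇒ Q>K, reverse
Step 1:
                  L         E         C
  I          0.6922   0.05177     2.285
  C         0.07215    0.1443  -0.07215
  E          0.7644    0.1961     2.213
  solve Keq expr → x = -0.07215; check Q = 75.3
Then change container volume by factor 0.8 (V_new/V_old).
Step 2:
                  L         E         C
  I          0.9554    0.2451     2.766
  C         -0.0229  -0.04581    0.0229
  E          0.9325    0.1993     2.789
  solve Keq expr → x = 0.0229; check Q = 75.3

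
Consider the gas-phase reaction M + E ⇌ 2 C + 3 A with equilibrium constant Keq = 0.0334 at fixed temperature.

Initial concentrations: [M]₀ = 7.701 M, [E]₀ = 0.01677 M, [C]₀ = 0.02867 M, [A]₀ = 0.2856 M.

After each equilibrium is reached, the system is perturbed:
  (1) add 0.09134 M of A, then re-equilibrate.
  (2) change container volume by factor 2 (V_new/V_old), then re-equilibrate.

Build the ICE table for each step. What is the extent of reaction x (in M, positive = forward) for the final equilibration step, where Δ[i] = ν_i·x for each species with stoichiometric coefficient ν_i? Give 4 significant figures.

Q₀ = 1.4827e-04 vs Keq = 0.0334 ⇒ Q<K, forward
Step 1:
                   M          E          C          A
  init         7.701    0.01677    0.02867     0.2856
  Δ         -0.01623   -0.01623    0.03245    0.04868
  eq           7.685 5.4369e-04    0.06112     0.3343
  solve Keq expr → x = 0.01623; check Q = 0.0334
Then add 0.09134 M of A.
Step 2:
                   M          E          C          A
  init         7.685 5.4369e-04    0.06112     0.4256
  Δ       5.2799e-04 5.2799e-04  -0.001056  -0.001584
  eq           7.685   0.001072    0.06007      0.424
  solve Keq expr → x = -5.2799e-04; check Q = 0.0334
Then change container volume by factor 2 (V_new/V_old).
Step 3:
                   M          E          C          A
  init         3.843 5.3584e-04    0.03003      0.212
  Δ       -4.6325e-04 -4.6325e-04 9.2649e-04    0.00139
  eq           3.842 7.2594e-05    0.03096     0.2134
  solve Keq expr → x = 4.6325e-04; check Q = 0.0334

x = 4.6325e-04 M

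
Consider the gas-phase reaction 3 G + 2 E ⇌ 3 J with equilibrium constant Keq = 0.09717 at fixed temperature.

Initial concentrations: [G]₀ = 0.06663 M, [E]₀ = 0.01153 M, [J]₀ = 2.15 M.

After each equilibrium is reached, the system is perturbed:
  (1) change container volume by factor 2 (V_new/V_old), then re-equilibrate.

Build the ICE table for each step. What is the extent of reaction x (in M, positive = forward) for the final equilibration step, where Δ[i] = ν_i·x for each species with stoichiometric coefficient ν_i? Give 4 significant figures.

Q₀ = 2.5272e+08 vs Keq = 0.09717 ⇒ Q>K, reverse
Step 1:
                  G         E         J
  init      0.06663   0.01153      2.15
  Δ           1.457    0.9715    -1.457
  eq          1.524    0.9831    0.6927
  solve Keq expr → x = -0.4858; check Q = 0.09717
Then change container volume by factor 2 (V_new/V_old).
Step 2:
                  G         E         J
  init        0.762    0.4915    0.3463
  Δ         0.08534    0.0569  -0.08534
  eq         0.8473    0.5484     0.261
  solve Keq expr → x = -0.02845; check Q = 0.09717

x = -0.02845 M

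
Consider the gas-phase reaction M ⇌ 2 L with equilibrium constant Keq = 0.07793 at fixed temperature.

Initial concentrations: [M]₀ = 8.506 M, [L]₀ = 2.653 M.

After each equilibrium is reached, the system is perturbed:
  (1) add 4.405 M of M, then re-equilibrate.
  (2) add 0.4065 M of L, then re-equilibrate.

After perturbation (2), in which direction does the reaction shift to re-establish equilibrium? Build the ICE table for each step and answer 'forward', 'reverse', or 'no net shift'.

Direction: reverse

Q₀ = 0.8275 vs Keq = 0.07793 ⇒ Q>K, reverse
Step 1:
                   M          L
  Initial      8.506      2.653
  Change      0.8985     -1.797
  Equil        9.404     0.8561
  solve Keq expr → x = -0.8985; check Q = 0.07793
Then add 4.405 M of M.
Step 2:
                   M          L
  Initial      13.81     0.8561
  Change    -0.08897     0.1779
  Equil        13.72      1.034
  solve Keq expr → x = 0.08897; check Q = 0.07793
Then add 0.4065 M of L.
Step 3:
                   M          L
  Initial      13.72      1.441
  Change      0.1995     -0.399
  Equil        13.92      1.042
  solve Keq expr → x = -0.1995; check Q = 0.07793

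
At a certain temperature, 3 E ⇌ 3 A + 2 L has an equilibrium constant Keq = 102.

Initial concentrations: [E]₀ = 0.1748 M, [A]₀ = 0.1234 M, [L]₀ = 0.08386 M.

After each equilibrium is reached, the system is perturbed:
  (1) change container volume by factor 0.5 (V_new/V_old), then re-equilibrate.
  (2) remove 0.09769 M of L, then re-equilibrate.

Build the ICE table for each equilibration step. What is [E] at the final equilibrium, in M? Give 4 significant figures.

Q₀ = 0.002474 vs Keq = 102 ⇒ Q<K, forward
Step 1:
                  E         A         L
  I          0.1748    0.1234   0.08386
  C         -0.1553    0.1553    0.1035
  E         0.01953    0.2787    0.1874
  solve Keq expr → x = 0.05176; check Q = 102
Then change container volume by factor 0.5 (V_new/V_old).
Step 2:
                  E         A         L
  I         0.03906    0.5573    0.3747
  C          0.0194   -0.0194  -0.01293
  E         0.05846    0.5379    0.3618
  solve Keq expr → x = -0.006467; check Q = 102
Then remove 0.09769 M of L.
Step 3:
                  E         A         L
  I         0.05846    0.5379    0.2641
  C       -0.009465  0.009465   0.00631
  E         0.04899    0.5474    0.2704
  solve Keq expr → x = 0.003155; check Q = 102

[E]_eq = 0.04899 M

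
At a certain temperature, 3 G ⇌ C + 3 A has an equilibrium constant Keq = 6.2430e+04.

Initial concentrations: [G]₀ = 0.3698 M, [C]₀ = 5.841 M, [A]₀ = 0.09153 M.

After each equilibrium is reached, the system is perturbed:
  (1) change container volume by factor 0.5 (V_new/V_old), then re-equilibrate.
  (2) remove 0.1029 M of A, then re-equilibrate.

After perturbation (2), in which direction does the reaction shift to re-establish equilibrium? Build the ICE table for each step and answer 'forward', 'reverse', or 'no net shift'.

Q₀ = 0.08857 vs Keq = 6.2430e+04 ⇒ Q<K, forward
Step 1:
                   G          C          A
  I           0.3698      5.841    0.09153
  C          -0.3496     0.1165     0.3496
  E          0.02016      5.958     0.4412
  solve Keq expr → x = 0.1165; check Q = 6.2430e+04
Then change container volume by factor 0.5 (V_new/V_old).
Step 2:
                   G          C          A
  I          0.04032      11.92     0.8823
  C         0.009905  -0.003302  -0.009905
  E          0.05023      11.91     0.8724
  solve Keq expr → x = -0.003302; check Q = 6.2430e+04
Then remove 0.1029 M of A.
Step 3:
                   G          C          A
  I          0.05023      11.91     0.7695
  C        -0.005599   0.001866   0.005599
  E          0.04463      11.91     0.7751
  solve Keq expr → x = 0.001866; check Q = 6.2430e+04

Direction: forward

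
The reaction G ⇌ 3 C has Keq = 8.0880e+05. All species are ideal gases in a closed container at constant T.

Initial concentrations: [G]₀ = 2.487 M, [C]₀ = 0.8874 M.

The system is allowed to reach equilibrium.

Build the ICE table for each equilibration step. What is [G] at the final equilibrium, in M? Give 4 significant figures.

Q₀ = 0.281 vs Keq = 8.0880e+05 ⇒ Q<K, forward
Step 1:
                   G          C
  init         2.487     0.8874
  Δ           -2.486      7.459
  eq      7.1884e-04      8.346
  solve Keq expr → x = 2.486; check Q = 8.0880e+05

[G]_eq = 7.1884e-04 M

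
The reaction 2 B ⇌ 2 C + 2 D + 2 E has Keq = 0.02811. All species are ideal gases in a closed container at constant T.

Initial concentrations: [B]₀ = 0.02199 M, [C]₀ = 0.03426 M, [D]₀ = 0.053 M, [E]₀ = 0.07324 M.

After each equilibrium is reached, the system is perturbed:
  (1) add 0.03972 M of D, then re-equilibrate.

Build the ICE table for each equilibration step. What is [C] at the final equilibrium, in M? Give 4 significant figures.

[C]_eq = 0.05301 M

Q₀ = 3.6574e-05 vs Keq = 0.02811 ⇒ Q<K, forward
Step 1:
                   B          C          D          E
  Initial    0.02199    0.03426      0.053    0.07324
  Change    -0.01981    0.01981    0.01981    0.01981
  Equil     0.002184    0.05407    0.07281    0.09305
  solve Keq expr → x = 0.009903; check Q = 0.02811
Then add 0.03972 M of D.
Step 2:
                   B          C          D          E
  Initial   0.002184    0.05407     0.1125    0.09305
  Change    0.001057  -0.001057  -0.001057  -0.001057
  Equil     0.003242    0.05301     0.1115    0.09199
  solve Keq expr → x = -5.2869e-04; check Q = 0.02811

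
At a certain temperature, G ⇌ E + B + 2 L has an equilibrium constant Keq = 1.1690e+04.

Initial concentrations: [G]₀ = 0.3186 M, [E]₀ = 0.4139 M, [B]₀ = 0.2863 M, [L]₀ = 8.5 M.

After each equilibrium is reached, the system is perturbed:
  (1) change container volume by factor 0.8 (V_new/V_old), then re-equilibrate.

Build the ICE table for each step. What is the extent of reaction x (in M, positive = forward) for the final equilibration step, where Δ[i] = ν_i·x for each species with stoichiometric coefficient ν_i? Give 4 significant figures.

Q₀ = 26.87 vs Keq = 1.1690e+04 ⇒ Q<K, forward
Step 1:
                  G         E         B         L
  init       0.3186    0.4139    0.2863       8.5
  Δ         -0.3155    0.3155    0.3155    0.6309
  eq        0.00313    0.7294    0.6018     9.131
  solve Keq expr → x = 0.3155; check Q = 1.1690e+04
Then change container volume by factor 0.8 (V_new/V_old).
Step 2:
                  G         E         B         L
  init     0.003913    0.9117    0.7522     11.41
  Δ        0.003652 -0.003652 -0.003652 -0.007305
  eq       0.007565    0.9081    0.7486     11.41
  solve Keq expr → x = -0.003652; check Q = 1.1690e+04

x = -0.003652 M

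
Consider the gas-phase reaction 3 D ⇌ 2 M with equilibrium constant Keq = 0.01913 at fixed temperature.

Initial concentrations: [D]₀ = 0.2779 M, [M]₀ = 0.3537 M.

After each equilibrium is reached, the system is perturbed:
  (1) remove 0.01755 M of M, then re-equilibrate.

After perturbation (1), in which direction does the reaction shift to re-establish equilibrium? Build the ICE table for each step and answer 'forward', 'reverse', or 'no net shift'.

Q₀ = 5.829 vs Keq = 0.01913 ⇒ Q>K, reverse
Step 1:
                    D           M
  I            0.2779      0.3537
  C            0.4117     -0.2745
  E            0.6896     0.07921
  solve Keq expr → x = -0.1372; check Q = 0.01913
Then remove 0.01755 M of M.
Step 2:
                    D           M
  I            0.6896     0.06166
  C          -0.02095     0.01397
  E            0.6687     0.07563
  solve Keq expr → x = 0.006984; check Q = 0.01913

Direction: forward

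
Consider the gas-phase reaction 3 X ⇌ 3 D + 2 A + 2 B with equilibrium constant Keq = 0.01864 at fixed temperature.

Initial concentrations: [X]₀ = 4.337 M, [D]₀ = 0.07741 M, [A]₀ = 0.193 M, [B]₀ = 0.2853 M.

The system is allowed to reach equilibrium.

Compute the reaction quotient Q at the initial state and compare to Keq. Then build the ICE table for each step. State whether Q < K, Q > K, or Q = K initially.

Q₀ = 1.7240e-08; Q < K (proceeds forward)

Q₀ = 1.7240e-08 vs Keq = 0.01864 ⇒ Q<K, forward
Step 1:
                   X          D          A          B
  init         4.337    0.07741      0.193     0.2853
  Δ          -0.9716     0.9716     0.6478     0.6478
  eq           3.365      1.049     0.8408     0.9331
  solve Keq expr → x = 0.3239; check Q = 0.01864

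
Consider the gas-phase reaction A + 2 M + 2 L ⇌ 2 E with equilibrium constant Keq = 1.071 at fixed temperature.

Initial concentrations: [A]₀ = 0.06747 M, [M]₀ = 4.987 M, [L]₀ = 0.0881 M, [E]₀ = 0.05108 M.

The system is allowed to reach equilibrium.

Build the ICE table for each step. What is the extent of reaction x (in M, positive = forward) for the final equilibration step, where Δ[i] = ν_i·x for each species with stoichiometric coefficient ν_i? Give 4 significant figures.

Q₀ = 0.2003 vs Keq = 1.071 ⇒ Q<K, forward
Step 1:
                    A           M           L           E
  init        0.06747       4.987      0.0881     0.05108
  Δ          -0.01248    -0.02496    -0.02496     0.02496
  eq          0.05499       4.962     0.06314     0.07604
  solve Keq expr → x = 0.01248; check Q = 1.071

x = 0.01248 M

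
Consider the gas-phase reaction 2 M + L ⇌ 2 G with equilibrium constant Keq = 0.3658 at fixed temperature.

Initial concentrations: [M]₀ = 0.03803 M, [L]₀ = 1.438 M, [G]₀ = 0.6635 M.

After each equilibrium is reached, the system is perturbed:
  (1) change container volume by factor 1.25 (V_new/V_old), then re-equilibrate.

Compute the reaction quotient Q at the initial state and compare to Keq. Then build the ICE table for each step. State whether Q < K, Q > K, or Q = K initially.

Q₀ = 211.7 vs Keq = 0.3658 ⇒ Q>K, reverse
Step 1:
                  M         L         G
  init      0.03803     1.438    0.6635
  Δ          0.3585    0.1793   -0.3585
  eq         0.3965     1.617     0.305
  solve Keq expr → x = -0.1793; check Q = 0.3658
Then change container volume by factor 1.25 (V_new/V_old).
Step 2:
                  M         L         G
  init       0.3172     1.294     0.244
  Δ         0.01487  0.007436  -0.01487
  eq         0.3321     1.301    0.2291
  solve Keq expr → x = -0.007436; check Q = 0.3658

Q₀ = 211.7; Q > K (proceeds reverse)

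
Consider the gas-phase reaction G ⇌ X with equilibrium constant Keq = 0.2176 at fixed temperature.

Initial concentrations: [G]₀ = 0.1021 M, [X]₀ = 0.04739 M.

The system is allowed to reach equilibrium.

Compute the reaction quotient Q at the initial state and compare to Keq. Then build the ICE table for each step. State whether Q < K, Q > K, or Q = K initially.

Q₀ = 0.4642; Q > K (proceeds reverse)

Q₀ = 0.4642 vs Keq = 0.2176 ⇒ Q>K, reverse
Step 1:
                   G          X
  init        0.1021    0.04739
  Δ          0.02067   -0.02067
  eq          0.1228    0.02672
  solve Keq expr → x = -0.02067; check Q = 0.2176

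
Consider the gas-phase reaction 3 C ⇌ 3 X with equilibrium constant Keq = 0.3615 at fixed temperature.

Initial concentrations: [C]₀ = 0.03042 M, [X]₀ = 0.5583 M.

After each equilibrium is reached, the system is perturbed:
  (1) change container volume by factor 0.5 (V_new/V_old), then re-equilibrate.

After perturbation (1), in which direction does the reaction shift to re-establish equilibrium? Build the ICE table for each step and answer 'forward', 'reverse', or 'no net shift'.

Q₀ = 6182 vs Keq = 0.3615 ⇒ Q>K, reverse
Step 1:
                  C         X
  init      0.03042    0.5583
  Δ          0.3134   -0.3134
  eq         0.3438    0.2449
  solve Keq expr → x = -0.1045; check Q = 0.3615
Then change container volume by factor 0.5 (V_new/V_old).
Step 2:
                  C         X
  init       0.6876    0.4898
  Δ               0         0
  eq         0.6876    0.4898
  solve Keq expr → x = 0; check Q = 0.3615

Direction: no net shift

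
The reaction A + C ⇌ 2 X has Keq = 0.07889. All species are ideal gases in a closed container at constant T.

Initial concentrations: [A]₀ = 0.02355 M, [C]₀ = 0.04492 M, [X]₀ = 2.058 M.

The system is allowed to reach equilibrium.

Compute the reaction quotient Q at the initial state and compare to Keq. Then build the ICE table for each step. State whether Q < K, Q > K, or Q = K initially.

Q₀ = 4004; Q > K (proceeds reverse)

Q₀ = 4004 vs Keq = 0.07889 ⇒ Q>K, reverse
Step 1:
                  A         C         X
  I         0.02355   0.04492     2.058
  C          0.8981    0.8981    -1.796
  E          0.9216     0.943    0.2618
  solve Keq expr → x = -0.8981; check Q = 0.07889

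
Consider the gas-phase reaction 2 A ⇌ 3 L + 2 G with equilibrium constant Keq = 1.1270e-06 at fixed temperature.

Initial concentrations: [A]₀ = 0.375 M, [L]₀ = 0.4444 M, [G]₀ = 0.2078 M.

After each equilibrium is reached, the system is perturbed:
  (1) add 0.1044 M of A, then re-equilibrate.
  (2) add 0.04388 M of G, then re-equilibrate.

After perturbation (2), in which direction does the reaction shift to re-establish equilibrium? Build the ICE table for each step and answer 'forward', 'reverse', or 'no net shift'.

Q₀ = 0.02695 vs Keq = 1.1270e-06 ⇒ Q>K, reverse
Step 1:
                  A         L         G
  init        0.375    0.4444    0.2078
  Δ          0.1972   -0.2958   -0.1972
  eq         0.5722    0.1486    0.0106
  solve Keq expr → x = -0.0986; check Q = 1.1270e-06
Then add 0.1044 M of A.
Step 2:
                  A         L         G
  init       0.6766    0.1486    0.0106
  Δ       -0.001607   0.00241  0.001607
  eq          0.675     0.151   0.01221
  solve Keq expr → x = 8.0334e-04; check Q = 1.1270e-06
Then add 0.04388 M of G.
Step 3:
                  A         L         G
  init        0.675     0.151   0.05609
  Δ          0.0329  -0.04936   -0.0329
  eq         0.7079    0.1017   0.02319
  solve Keq expr → x = -0.01645; check Q = 1.1270e-06

Direction: reverse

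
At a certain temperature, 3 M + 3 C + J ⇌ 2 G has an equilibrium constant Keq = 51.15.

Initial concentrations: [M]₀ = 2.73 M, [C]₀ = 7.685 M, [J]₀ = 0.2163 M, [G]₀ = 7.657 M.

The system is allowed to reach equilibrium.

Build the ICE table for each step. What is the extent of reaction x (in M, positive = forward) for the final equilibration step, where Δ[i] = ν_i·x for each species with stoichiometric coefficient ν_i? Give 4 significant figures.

x = 0.2159 M

Q₀ = 0.02935 vs Keq = 51.15 ⇒ Q<K, forward
Step 1:
                  M         C         J         G
  I            2.73     7.685    0.2163     7.657
  C         -0.6477   -0.6477   -0.2159    0.4318
  E           2.082     7.037 4.0650e-04     8.089
  solve Keq expr → x = 0.2159; check Q = 51.15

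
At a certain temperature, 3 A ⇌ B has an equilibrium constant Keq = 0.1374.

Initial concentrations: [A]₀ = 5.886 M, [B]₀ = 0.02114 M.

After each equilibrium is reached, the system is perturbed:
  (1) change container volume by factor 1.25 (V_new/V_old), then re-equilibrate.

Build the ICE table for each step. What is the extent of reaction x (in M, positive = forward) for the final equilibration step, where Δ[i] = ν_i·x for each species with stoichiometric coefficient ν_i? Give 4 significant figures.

Q₀ = 1.0367e-04 vs Keq = 0.1374 ⇒ Q<K, forward
Step 1:
                    A           B
  Initial       5.886     0.02114
  Change       -3.781        1.26
  Equil         2.105       1.281
  solve Keq expr → x = 1.26; check Q = 0.1374
Then change container volume by factor 1.25 (V_new/V_old).
Step 2:
                    A           B
  Initial       1.684       1.025
  Change       0.2219    -0.07397
  Equil         1.906      0.9512
  solve Keq expr → x = -0.07397; check Q = 0.1374

x = -0.07397 M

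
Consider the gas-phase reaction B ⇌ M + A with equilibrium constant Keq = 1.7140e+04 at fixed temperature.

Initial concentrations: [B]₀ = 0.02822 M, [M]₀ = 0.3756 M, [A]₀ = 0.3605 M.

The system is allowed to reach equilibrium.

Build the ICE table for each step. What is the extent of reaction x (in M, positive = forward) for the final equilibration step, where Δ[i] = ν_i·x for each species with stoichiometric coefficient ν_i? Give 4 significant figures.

Q₀ = 4.798 vs Keq = 1.7140e+04 ⇒ Q<K, forward
Step 1:
                    B           M           A
  init        0.02822      0.3756      0.3605
  Δ          -0.02821     0.02821     0.02821
  eq       9.1579e-06      0.4038      0.3887
  solve Keq expr → x = 0.02821; check Q = 1.7140e+04

x = 0.02821 M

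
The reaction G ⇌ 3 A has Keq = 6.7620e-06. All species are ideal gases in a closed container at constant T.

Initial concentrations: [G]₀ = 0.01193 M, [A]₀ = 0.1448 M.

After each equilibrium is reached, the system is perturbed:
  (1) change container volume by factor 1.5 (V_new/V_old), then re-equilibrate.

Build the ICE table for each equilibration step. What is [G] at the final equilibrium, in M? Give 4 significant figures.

[G]_eq = 0.03801 M

Q₀ = 0.2545 vs Keq = 6.7620e-06 ⇒ Q>K, reverse
Step 1:
                    G           A
  init        0.01193      0.1448
  Δ           0.04583     -0.1375
  eq          0.05776     0.00731
  solve Keq expr → x = -0.04583; check Q = 6.7620e-06
Then change container volume by factor 1.5 (V_new/V_old).
Step 2:
                    G           A
  init        0.03851    0.004873
  Δ       -4.9500e-04    0.001485
  eq          0.03801    0.006358
  solve Keq expr → x = 4.9500e-04; check Q = 6.7620e-06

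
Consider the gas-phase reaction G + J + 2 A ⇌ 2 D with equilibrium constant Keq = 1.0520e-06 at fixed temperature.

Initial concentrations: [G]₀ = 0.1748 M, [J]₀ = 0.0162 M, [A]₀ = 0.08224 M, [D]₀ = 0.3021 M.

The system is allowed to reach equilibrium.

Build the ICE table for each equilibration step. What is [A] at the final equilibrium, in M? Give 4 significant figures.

Q₀ = 4765 vs Keq = 1.0520e-06 ⇒ Q>K, reverse
Step 1:
                    G           J           A           D
  Initial      0.1748      0.0162     0.08224      0.3021
  Change        0.151       0.151       0.302      -0.302
  Equil        0.3258      0.1672      0.3842  9.1986e-05
  solve Keq expr → x = -0.151; check Q = 1.0520e-06

[A]_eq = 0.3842 M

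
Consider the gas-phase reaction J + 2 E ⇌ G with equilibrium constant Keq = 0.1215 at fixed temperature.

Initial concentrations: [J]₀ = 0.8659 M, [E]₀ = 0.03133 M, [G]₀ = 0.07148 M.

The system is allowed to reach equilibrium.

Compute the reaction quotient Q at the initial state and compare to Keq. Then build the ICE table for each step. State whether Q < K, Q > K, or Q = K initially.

Q₀ = 84.1; Q > K (proceeds reverse)

Q₀ = 84.1 vs Keq = 0.1215 ⇒ Q>K, reverse
Step 1:
                  J         E         G
  init       0.8659   0.03133   0.07148
  Δ         0.06828    0.1366  -0.06828
  eq         0.9342    0.1679  0.003199
  solve Keq expr → x = -0.06828; check Q = 0.1215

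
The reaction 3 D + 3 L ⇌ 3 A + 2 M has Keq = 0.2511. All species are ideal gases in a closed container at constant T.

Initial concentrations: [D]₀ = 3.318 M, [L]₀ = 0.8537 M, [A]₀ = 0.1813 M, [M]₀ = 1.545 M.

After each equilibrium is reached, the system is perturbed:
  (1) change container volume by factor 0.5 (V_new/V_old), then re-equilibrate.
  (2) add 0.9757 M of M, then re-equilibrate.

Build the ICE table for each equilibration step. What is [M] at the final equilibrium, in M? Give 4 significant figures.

Q₀ = 6.2590e-04 vs Keq = 0.2511 ⇒ Q<K, forward
Step 1:
                   D          L          A          M
  I            3.318     0.8537     0.1813      1.545
  C          -0.3925    -0.3925     0.3925     0.2617
  E            2.925     0.4612     0.5738      1.807
  solve Keq expr → x = 0.1308; check Q = 0.2511
Then change container volume by factor 0.5 (V_new/V_old).
Step 2:
                   D          L          A          M
  I            5.851     0.9224      1.148      3.613
  C          -0.1014    -0.1014     0.1014    0.06762
  E             5.75     0.8209      1.249      3.681
  solve Keq expr → x = 0.03381; check Q = 0.2511
Then add 0.9757 M of M.
Step 3:
                   D          L          A          M
  I             5.75     0.8209      1.249      4.657
  C           0.0693     0.0693    -0.0693    -0.0462
  E            5.819     0.8902       1.18       4.61
  solve Keq expr → x = -0.0231; check Q = 0.2511

[M]_eq = 4.61 M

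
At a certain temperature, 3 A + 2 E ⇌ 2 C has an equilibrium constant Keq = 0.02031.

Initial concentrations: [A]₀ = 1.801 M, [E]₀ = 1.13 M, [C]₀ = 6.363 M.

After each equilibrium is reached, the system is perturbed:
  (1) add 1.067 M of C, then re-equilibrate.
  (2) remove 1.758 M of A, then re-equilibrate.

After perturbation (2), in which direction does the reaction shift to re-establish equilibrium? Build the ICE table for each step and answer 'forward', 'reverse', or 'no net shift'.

Q₀ = 5.428 vs Keq = 0.02031 ⇒ Q>K, reverse
Step 1:
                    A           E           C
  Initial       1.801        1.13       6.363
  Change        2.893       1.929      -1.929
  Equil         4.694       3.059       4.434
  solve Keq expr → x = -0.9645; check Q = 0.02031
Then add 1.067 M of C.
Step 2:
                    A           E           C
  Initial       4.694       3.059       5.501
  Change       0.3355      0.2237     -0.2237
  Equil          5.03       3.283       5.277
  solve Keq expr → x = -0.1118; check Q = 0.02031
Then remove 1.758 M of A.
Step 3:
                    A           E           C
  Initial       3.272       3.283       5.277
  Change       0.8881      0.5921     -0.5921
  Equil          4.16       3.875       4.685
  solve Keq expr → x = -0.296; check Q = 0.02031

Direction: reverse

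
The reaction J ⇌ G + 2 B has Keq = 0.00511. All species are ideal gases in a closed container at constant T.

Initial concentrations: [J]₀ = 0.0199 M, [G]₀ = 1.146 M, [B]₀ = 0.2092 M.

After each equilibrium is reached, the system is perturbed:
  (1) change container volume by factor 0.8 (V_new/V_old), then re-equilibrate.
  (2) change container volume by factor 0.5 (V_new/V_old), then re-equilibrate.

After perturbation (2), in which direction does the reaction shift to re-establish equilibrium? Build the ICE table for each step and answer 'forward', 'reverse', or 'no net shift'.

Direction: reverse

Q₀ = 2.52 vs Keq = 0.00511 ⇒ Q>K, reverse
Step 1:
                    J           G           B
  Initial      0.0199       1.146      0.2092
  Change       0.0929     -0.0929     -0.1858
  Equil        0.1128       1.053      0.0234
  solve Keq expr → x = -0.0929; check Q = 0.00511
Then change container volume by factor 0.8 (V_new/V_old).
Step 2:
                    J           G           B
  Initial       0.141       1.316     0.02924
  Change     0.002796   -0.002796   -0.005593
  Equil        0.1438       1.314     0.02365
  solve Keq expr → x = -0.002796; check Q = 0.00511
Then change container volume by factor 0.5 (V_new/V_old).
Step 3:
                    J           G           B
  Initial      0.2876       2.627      0.0473
  Change      0.01156    -0.01156    -0.02313
  Equil        0.2992       2.616     0.02418
  solve Keq expr → x = -0.01156; check Q = 0.00511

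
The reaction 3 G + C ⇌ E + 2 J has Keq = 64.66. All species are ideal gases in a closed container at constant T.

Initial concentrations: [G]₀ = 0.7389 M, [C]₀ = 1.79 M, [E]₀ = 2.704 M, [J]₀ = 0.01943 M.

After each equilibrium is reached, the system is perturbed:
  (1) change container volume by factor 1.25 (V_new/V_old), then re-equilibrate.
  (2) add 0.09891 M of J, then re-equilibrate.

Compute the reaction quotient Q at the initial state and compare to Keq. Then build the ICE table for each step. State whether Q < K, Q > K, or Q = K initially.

Q₀ = 0.001414; Q < K (proceeds forward)

Q₀ = 0.001414 vs Keq = 64.66 ⇒ Q<K, forward
Step 1:
                  G         C         E         J
  Initial    0.7389      1.79     2.704   0.01943
  Change    -0.5735   -0.1912    0.1912    0.3824
  Equil      0.1654     1.599     2.895    0.4018
  solve Keq expr → x = 0.1912; check Q = 64.66
Then change container volume by factor 1.25 (V_new/V_old).
Step 2:
                  G         C         E         J
  Initial    0.1323     1.279     2.316    0.3214
  Change   0.008396  0.002799 -0.002799 -0.005597
  Equil      0.1407     1.282     2.313    0.3158
  solve Keq expr → x = -0.002799; check Q = 64.66
Then add 0.09891 M of J.
Step 3:
                  G         C         E         J
  Initial    0.1407     1.282     2.313    0.4147
  Change    0.02327  0.007757 -0.007757  -0.01551
  Equil       0.164      1.29     2.306    0.3992
  solve Keq expr → x = -0.007757; check Q = 64.66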